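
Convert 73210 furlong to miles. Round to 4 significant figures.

9151 miles

1 furlong = 0.125000 miles.
So 73210 × 0.125000 ≈ 9151 mi.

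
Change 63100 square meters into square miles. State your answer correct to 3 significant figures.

1 m² = 3.86102e-7 mi².
63100 × 3.86102e-7 ≈ 0.0244 mi².

0.0244 mi²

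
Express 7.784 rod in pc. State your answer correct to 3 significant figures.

1.27e-15 pc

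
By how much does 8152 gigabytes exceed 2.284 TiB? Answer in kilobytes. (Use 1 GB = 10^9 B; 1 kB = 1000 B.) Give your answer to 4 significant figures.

5.641e+9 kB

8152 GB = 8.15200e+9 kB and 2.284 TiB = 2.51128e+9 kB.
8.15200e+9 − 2.51128e+9 ≈ 5.641e+9 kB.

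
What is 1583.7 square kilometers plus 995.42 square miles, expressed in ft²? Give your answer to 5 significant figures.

1583.7 km² = 1.704680 × 10^10 ft² and 995.42 mi² = 2.775072 × 10^10 ft².
1.704680 × 10^10 + 2.775072 × 10^10 ≈ 4.4798 × 10^10 ft².

4.4798 × 10^10 square feet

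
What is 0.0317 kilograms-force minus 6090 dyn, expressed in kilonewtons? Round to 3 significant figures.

0.000250 kN

0.0317 kgf = 0.000310871 kN and 6090 dyn = 6.09000e-5 kN.
0.000310871 − 6.09000e-5 ≈ 0.000250 kN.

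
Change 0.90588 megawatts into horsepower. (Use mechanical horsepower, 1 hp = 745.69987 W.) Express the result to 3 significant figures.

1210 horsepower

1 megawatt = 1341.02 horsepower.
So 0.90588 × 1341.02 ≈ 1210 hp.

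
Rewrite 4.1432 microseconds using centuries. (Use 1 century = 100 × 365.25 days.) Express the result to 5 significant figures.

1 μs = 3.16881 × 10^-16 century.
Then 4.1432 × 3.16881 × 10^-16 ≈ 1.3129 × 10^-15 century.

1.3129 × 10^-15 centuries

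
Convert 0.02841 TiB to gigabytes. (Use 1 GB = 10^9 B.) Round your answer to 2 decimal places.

1 TiB = 1099.51 gigabytes.
Then 0.02841 × 1099.51 ≈ 31.24 GB.

31.24 gigabytes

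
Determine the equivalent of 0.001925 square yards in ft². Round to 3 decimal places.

1 square yard = 9.00000 ft².
0.001925 × 9.00000 ≈ 0.017 ft².

0.017 square feet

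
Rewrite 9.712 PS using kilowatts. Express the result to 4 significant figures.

1 metric horsepower = 0.735499 kilowatts.
Thus 9.712 × 0.735499 ≈ 7.143 kW.

7.143 kW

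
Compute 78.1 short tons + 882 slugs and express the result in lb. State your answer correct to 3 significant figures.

185000 lb

78.1 short ton = 156200 lb and 882 slug = 28377.5 lb.
156200 + 28377.5 ≈ 185000 lb.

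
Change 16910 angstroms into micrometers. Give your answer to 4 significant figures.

1 Å = 0.000100000 μm.
So 16910 × 0.000100000 ≈ 1.691 μm.

1.691 μm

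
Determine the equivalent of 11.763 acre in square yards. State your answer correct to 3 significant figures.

1 acre = 4840.00 square yards.
Thus 11.763 × 4840.00 ≈ 56900 yd².

56900 yd²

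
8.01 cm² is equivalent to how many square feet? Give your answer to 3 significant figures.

1 cm² = 0.00107639 ft².
Then 8.01 × 0.00107639 ≈ 0.00862 ft².

0.00862 ft²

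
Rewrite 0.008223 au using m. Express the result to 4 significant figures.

1.230e+9 meters

1 au = 1.49598e+11 m.
0.008223 × 1.49598e+11 ≈ 1.230e+9 m.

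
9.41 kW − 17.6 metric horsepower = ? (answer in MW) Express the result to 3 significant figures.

9.41 kW = 0.00941000 MW and 17.6 PS = 0.0129448 MW.
0.00941000 − 0.0129448 ≈ -0.00353 MW.

-0.00353 MW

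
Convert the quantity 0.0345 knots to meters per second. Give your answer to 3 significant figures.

1 kn = 0.514444 meters per second.
Thus 0.0345 × 0.514444 ≈ 0.0177 m/s.

0.0177 m/s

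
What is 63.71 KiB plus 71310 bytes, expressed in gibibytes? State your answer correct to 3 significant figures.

0.000127 gibibytes

63.71 KiB = 6.07586 × 10^-5 GiB and 71310 B = 6.64126 × 10^-5 GiB.
6.07586 × 10^-5 + 6.64126 × 10^-5 ≈ 0.000127 GiB.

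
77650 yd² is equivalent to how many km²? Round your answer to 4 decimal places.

0.0649 km²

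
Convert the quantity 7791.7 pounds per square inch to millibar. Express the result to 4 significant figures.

1 pound per square inch = 68.9476 mbar.
7791.7 × 68.9476 ≈ 537200 mbar.

537200 millibar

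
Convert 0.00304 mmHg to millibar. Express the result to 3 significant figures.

0.00405 mbar

1 mmHg = 1.33322 mbar.
Then 0.00304 × 1.33322 ≈ 0.00405 mbar.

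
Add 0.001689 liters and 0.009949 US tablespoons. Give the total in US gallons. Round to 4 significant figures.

0.0004850 US gal

0.001689 L = 0.0004461866 US gal and 0.009949 US tbsp = 3.886328 × 10^-5 US gal.
0.0004461866 + 3.886328 × 10^-5 ≈ 0.0004850 US gal.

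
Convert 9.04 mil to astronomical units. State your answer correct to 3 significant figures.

1.53e-15 astronomical units

1 mil = 1.69789e-16 au.
Thus 9.04 × 1.69789e-16 ≈ 1.53e-15 au.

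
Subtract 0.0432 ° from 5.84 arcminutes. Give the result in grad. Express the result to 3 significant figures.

5.84 arcmin = 0.108148 grad and 0.0432 ° = 0.0480000 grad.
0.108148 − 0.0480000 ≈ 0.0601 grad.

0.0601 grad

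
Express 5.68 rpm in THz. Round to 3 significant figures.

1 revolution per minute = 1.66667 × 10^-14 THz.
So 5.68 × 1.66667 × 10^-14 ≈ 9.47 × 10^-14 THz.

9.47 × 10^-14 THz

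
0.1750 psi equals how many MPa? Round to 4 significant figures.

0.001207 MPa

1 psi = 0.00689476 megapascals.
So 0.1750 × 0.00689476 ≈ 0.001207 MPa.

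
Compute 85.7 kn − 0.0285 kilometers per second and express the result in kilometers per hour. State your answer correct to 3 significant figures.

85.7 kn = 158.716 km/h and 0.0285 km/s = 102.600 km/h.
158.716 − 102.600 ≈ 56.1 km/h.

56.1 km/h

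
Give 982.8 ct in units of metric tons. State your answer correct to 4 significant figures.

0.0001966 t

1 ct = 2.00000e-7 t.
So 982.8 × 2.00000e-7 ≈ 0.0001966 t.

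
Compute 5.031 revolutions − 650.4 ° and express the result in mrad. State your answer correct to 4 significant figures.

5.031 rev = 31610.7 mrad and 650.4 ° = 11351.6 mrad.
31610.7 − 11351.6 ≈ 20260 mrad.

20260 milliradians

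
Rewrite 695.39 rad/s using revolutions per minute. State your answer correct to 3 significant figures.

6640 revolutions per minute

1 rad/s = 9.54930 rpm.
695.39 × 9.54930 ≈ 6640 rpm.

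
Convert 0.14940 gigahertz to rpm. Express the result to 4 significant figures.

1 gigahertz = 6.00000 × 10^10 revolutions per minute.
Then 0.14940 × 6.00000 × 10^10 ≈ 8.964 × 10^9 rpm.

8.964 × 10^9 revolutions per minute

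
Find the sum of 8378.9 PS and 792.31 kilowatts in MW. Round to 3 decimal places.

6.955 MW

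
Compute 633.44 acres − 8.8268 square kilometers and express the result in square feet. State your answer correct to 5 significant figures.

633.44 acre = 2.75926 × 10^7 ft² and 8.8268 km² = 9.50109 × 10^7 ft².
2.75926 × 10^7 − 9.50109 × 10^7 ≈ -6.7418 × 10^7 ft².

-6.7418 × 10^7 ft²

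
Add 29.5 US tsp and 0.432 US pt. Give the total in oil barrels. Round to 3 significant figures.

29.5 US tsp = 0.000914559 bbl and 0.432 US pt = 0.00128571 bbl.
0.000914559 + 0.00128571 ≈ 0.00220 bbl.

0.00220 oil barrels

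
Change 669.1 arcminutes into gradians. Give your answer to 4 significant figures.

12.39 gradians

1 arcmin = 0.0185185 gradians.
669.1 × 0.0185185 ≈ 12.39 grad.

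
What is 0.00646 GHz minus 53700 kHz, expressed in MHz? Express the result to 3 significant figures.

-47.2 MHz

0.00646 GHz = 6.46000 MHz and 53700 kHz = 53.7000 MHz.
6.46000 − 53.7000 ≈ -47.2 MHz.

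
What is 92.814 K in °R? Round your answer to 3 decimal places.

167.065 degrees Rankine

°R = K × 9/5.
Applying the formula gives 167.065 °R.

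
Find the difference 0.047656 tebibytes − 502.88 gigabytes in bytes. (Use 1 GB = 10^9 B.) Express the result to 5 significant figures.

-4.5048 × 10^11 bytes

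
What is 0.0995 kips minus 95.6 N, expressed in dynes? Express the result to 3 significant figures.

3.47e+7 dyn

0.0995 kip = 4.42598e+7 dyn and 95.6 N = 9.56000e+6 dyn.
4.42598e+7 − 9.56000e+6 ≈ 3.47e+7 dyn.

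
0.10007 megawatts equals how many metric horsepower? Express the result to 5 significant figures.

1 MW = 1359.62 PS.
0.10007 × 1359.62 ≈ 136.06 PS.

136.06 PS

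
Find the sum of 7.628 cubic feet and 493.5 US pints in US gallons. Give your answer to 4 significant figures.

7.628 ft³ = 57.0614 US gal and 493.5 US pt = 61.6875 US gal.
57.0614 + 61.6875 ≈ 118.7 US gal.

118.7 US gal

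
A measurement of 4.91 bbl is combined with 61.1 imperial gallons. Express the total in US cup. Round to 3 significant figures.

4.91 bbl = 3299.52 US cup and 61.1 imp gal = 1174.05 US cup.
3299.52 + 1174.05 ≈ 4470 US cup.

4470 US cups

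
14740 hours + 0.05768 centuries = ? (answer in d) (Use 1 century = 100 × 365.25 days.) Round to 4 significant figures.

2721 d

14740 h = 614.167 d and 0.05768 century = 2106.76 d.
614.167 + 2106.76 ≈ 2721 d.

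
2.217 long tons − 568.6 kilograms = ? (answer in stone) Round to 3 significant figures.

265 st

2.217 long ton = 354.720 st and 568.6 kg = 89.5392 st.
354.720 − 89.5392 ≈ 265 st.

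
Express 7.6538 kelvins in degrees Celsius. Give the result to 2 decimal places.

K = °C + 273.15.
Applying the formula gives -265.50 °C.

-265.50 °C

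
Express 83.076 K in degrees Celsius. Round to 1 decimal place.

K = °C + 273.15.
Applying the formula gives -190.1 °C.

-190.1 degrees Celsius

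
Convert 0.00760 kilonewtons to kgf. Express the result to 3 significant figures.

0.775 kilograms-force

1 kilonewton = 101.972 kilograms-force.
0.00760 × 101.972 ≈ 0.775 kgf.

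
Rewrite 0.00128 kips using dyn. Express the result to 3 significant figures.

1 kip = 4.44822 × 10^8 dyn.
0.00128 × 4.44822 × 10^8 ≈ 569000 dyn.

569000 dynes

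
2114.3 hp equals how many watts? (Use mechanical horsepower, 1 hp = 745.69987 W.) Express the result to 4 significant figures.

1 hp = 745.700 W.
2114.3 × 745.700 ≈ 1.577e+6 W.

1.577e+6 W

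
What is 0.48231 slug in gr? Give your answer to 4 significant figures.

108600 gr

1 slug = 225218 grains.
Thus 0.48231 × 225218 ≈ 108600 gr.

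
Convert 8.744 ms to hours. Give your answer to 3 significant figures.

1 millisecond = 2.77778e-7 hours.
Then 8.744 × 2.77778e-7 ≈ 2.43e-6 h.

2.43e-6 hours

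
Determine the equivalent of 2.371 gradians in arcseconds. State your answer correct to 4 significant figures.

1 gradian = 3240.00 arcsec.
So 2.371 × 3240.00 ≈ 7682 arcsec.

7682 arcsec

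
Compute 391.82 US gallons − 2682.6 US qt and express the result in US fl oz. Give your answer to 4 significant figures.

-35690 US fluid ounces

391.82 US gal = 50153.0 US fl oz and 2682.6 US qt = 85843.2 US fl oz.
50153.0 − 85843.2 ≈ -35690 US fl oz.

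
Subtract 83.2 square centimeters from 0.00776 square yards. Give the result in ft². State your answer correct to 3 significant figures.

-0.0197 ft²

0.00776 yd² = 0.0698400 ft² and 83.2 cm² = 0.0895557 ft².
0.0698400 − 0.0895557 ≈ -0.0197 ft².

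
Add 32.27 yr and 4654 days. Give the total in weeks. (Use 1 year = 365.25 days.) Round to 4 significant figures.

32.27 yr = 1683.80 wk and 4654 d = 664.857 wk.
1683.80 + 664.857 ≈ 2349 wk.

2349 wk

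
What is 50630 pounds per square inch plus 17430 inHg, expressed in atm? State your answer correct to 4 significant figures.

50630 psi = 3445.17 atm and 17430 inHg = 582.529 atm.
3445.17 + 582.529 ≈ 4028 atm.

4028 atmospheres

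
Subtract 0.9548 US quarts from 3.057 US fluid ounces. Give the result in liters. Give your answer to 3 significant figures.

3.057 US fl oz = 0.0904063 L and 0.9548 US qt = 0.903578 L.
0.0904063 − 0.903578 ≈ -0.813 L.

-0.813 L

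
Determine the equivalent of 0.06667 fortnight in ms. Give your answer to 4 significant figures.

8.064e+7 milliseconds

1 fortnight = 1.20960e+9 milliseconds.
0.06667 × 1.20960e+9 ≈ 8.064e+7 ms.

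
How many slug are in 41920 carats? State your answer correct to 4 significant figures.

0.5745 slug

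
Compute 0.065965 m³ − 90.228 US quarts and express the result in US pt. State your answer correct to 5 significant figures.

-41.047 US pt

0.065965 m³ = 139.409 US pt and 90.228 US qt = 180.456 US pt.
139.409 − 180.456 ≈ -41.047 US pt.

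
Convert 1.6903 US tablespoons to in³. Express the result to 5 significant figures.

1.5252 in³

1 US tbsp = 0.902344 cubic inches.
1.6903 × 0.902344 ≈ 1.5252 in³.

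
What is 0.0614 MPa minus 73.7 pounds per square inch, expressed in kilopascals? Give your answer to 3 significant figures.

0.0614 MPa = 61.4000 kPa and 73.7 psi = 508.144 kPa.
61.4000 − 508.144 ≈ -447 kPa.

-447 kilopascals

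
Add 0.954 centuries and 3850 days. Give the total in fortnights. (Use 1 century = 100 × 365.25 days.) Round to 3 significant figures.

0.954 century = 2488.92 fortnight and 3850 d = 275.000 fortnight.
2488.92 + 275.000 ≈ 2760 fortnight.

2760 fortnights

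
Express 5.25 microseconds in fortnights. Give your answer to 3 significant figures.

4.34e-12 fortnights

1 microsecond = 8.26720e-13 fortnight.
Thus 5.25 × 8.26720e-13 ≈ 4.34e-12 fortnight.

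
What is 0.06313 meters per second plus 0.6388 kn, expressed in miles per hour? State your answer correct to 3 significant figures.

0.06313 m/s = 0.141218 mph and 0.6388 kn = 0.735118 mph.
0.141218 + 0.735118 ≈ 0.876 mph.

0.876 mph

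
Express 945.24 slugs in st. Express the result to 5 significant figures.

2172.3 st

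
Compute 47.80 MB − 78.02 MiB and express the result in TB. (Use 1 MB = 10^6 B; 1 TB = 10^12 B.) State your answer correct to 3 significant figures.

-3.40 × 10^-5 terabytes

47.80 MB = 4.78000 × 10^-5 TB and 78.02 MiB = 8.18099 × 10^-5 TB.
4.78000 × 10^-5 − 8.18099 × 10^-5 ≈ -3.40 × 10^-5 TB.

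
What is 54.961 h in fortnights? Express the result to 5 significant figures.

1 h = 0.00297619 fortnight.
So 54.961 × 0.00297619 ≈ 0.16357 fortnight.

0.16357 fortnights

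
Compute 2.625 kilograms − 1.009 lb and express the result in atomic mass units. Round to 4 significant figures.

2.625 kg = 1.58081e+27 u and 1.009 lb = 2.75618e+26 u.
1.58081e+27 − 2.75618e+26 ≈ 1.305e+27 u.

1.305e+27 atomic mass units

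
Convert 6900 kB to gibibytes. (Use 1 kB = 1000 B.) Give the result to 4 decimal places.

1 kB = 9.31323 × 10^-7 GiB.
Then 6900 × 9.31323 × 10^-7 ≈ 0.0064 GiB.

0.0064 GiB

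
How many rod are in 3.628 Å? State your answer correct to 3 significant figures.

1 angstrom = 1.98839 × 10^-11 rods.
Then 3.628 × 1.98839 × 10^-11 ≈ 7.21 × 10^-11 rod.

7.21 × 10^-11 rods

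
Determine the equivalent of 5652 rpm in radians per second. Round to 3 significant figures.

592 rad/s

1 rpm = 0.104720 rad/s.
So 5652 × 0.104720 ≈ 592 rad/s.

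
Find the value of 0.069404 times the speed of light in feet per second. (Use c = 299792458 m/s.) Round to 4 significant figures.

1 c = 9.83571 × 10^8 feet per second.
0.069404 × 9.83571 × 10^8 ≈ 6.826 × 10^7 ft/s.

6.826 × 10^7 ft/s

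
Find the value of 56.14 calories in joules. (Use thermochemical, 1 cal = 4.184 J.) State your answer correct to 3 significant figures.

235 J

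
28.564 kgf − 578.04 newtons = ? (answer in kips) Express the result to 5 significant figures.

28.564 kgf = 0.0629728 kip and 578.04 N = 0.129949 kip.
0.0629728 − 0.129949 ≈ -0.066976 kip.

-0.066976 kip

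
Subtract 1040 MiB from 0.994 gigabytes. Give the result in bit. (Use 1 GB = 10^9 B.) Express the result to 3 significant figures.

-7.72 × 10^8 bit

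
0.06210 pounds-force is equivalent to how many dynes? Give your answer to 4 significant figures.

1 lbf = 444822 dynes.
Thus 0.06210 × 444822 ≈ 27620 dyn.

27620 dyn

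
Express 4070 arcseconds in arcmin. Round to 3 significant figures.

67.8 arcminutes

1 arcsecond = 0.0166667 arcmin.
Thus 4070 × 0.0166667 ≈ 67.8 arcmin.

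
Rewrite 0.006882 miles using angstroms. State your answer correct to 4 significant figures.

1.108 × 10^11 Å

1 mile = 1.60934 × 10^13 Å.
So 0.006882 × 1.60934 × 10^13 ≈ 1.108 × 10^11 Å.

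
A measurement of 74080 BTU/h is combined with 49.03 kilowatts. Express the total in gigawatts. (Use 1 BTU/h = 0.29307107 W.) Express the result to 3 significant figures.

74080 BTU/h = 2.17107e-5 GW and 49.03 kW = 4.90300e-5 GW.
2.17107e-5 + 4.90300e-5 ≈ 7.07e-5 GW.

7.07e-5 gigawatts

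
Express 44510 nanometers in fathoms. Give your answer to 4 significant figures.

2.434e-5 fathom

1 nm = 5.46807e-10 fathom.
So 44510 × 5.46807e-10 ≈ 2.434e-5 fathom.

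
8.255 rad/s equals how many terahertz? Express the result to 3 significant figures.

1 rad/s = 1.59155e-13 THz.
So 8.255 × 1.59155e-13 ≈ 1.31e-12 THz.

1.31e-12 THz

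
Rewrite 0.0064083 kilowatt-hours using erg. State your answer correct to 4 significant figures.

2.307e+11 erg

1 kWh = 3.60000e+13 erg.
0.0064083 × 3.60000e+13 ≈ 2.307e+11 erg.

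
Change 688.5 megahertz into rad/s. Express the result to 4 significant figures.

4.326e+9 rad/s

1 megahertz = 6.28319e+6 radians per second.
688.5 × 6.28319e+6 ≈ 4.326e+9 rad/s.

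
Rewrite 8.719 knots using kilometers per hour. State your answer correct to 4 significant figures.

16.15 km/h

1 kn = 1.85200 kilometers per hour.
So 8.719 × 1.85200 ≈ 16.15 km/h.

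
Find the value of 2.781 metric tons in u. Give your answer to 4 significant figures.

1.675 × 10^30 u

1 t = 6.02214 × 10^29 atomic mass units.
2.781 × 6.02214 × 10^29 ≈ 1.675 × 10^30 u.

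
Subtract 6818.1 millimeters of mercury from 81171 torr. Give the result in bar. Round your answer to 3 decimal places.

81171 torr = 108.219 bar and 6818.1 mmHg = 9.09005 bar.
108.219 − 9.09005 ≈ 99.129 bar.

99.129 bar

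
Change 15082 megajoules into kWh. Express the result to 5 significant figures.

1 MJ = 0.277778 kWh.
15082 × 0.277778 ≈ 4189.4 kWh.

4189.4 kilowatt-hours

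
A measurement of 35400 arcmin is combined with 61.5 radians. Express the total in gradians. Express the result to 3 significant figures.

4570 grad

35400 arcmin = 655.556 grad and 61.5 rad = 3915.21 grad.
655.556 + 3915.21 ≈ 4570 grad.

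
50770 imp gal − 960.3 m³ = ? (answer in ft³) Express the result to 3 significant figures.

-25800 cubic feet

50770 imp gal = 8150.80 ft³ and 960.3 m³ = 33912.7 ft³.
8150.80 − 33912.7 ≈ -25800 ft³.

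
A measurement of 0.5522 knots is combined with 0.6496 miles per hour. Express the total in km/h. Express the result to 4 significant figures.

0.5522 kn = 1.02267 km/h and 0.6496 mph = 1.04543 km/h.
1.02267 + 1.04543 ≈ 2.068 km/h.

2.068 km/h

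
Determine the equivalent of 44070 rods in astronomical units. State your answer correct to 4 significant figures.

1.482e-6 astronomical units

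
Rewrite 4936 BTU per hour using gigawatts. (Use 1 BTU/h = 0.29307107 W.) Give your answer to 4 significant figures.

1 BTU/h = 2.93071e-10 GW.
Then 4936 × 2.93071e-10 ≈ 1.447e-6 GW.

1.447e-6 gigawatts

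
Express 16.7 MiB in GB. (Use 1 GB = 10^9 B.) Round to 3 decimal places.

0.018 GB

1 MiB = 0.00104858 GB.
Then 16.7 × 0.00104858 ≈ 0.018 GB.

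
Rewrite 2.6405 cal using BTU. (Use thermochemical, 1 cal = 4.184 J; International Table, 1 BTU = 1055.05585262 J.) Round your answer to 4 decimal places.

1 cal = 0.00396567 British thermal units.
Then 2.6405 × 0.00396567 ≈ 0.0105 BTU.

0.0105 BTU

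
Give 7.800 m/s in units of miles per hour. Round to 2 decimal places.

17.45 miles per hour

1 m/s = 2.23694 miles per hour.
7.800 × 2.23694 ≈ 17.45 mph.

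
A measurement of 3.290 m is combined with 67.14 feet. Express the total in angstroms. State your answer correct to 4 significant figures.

2.375 × 10^11 Å

3.290 m = 3.29000 × 10^10 Å and 67.14 ft = 2.04643 × 10^11 Å.
3.29000 × 10^10 + 2.04643 × 10^11 ≈ 2.375 × 10^11 Å.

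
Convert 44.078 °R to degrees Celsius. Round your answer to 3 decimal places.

-248.662 degrees Celsius

°R = (°C + 273.15) × 9/5.
Applying the formula gives -248.662 °C.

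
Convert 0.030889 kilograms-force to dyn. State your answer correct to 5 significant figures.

1 kgf = 980665 dyn.
Thus 0.030889 × 980665 ≈ 30292 dyn.

30292 dyn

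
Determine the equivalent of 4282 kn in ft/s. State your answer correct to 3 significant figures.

7230 ft/s

1 knot = 1.68781 feet per second.
Then 4282 × 1.68781 ≈ 7230 ft/s.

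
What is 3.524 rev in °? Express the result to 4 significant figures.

1 revolution = 360.000 degrees.
Thus 3.524 × 360.000 ≈ 1269 °.

1269 °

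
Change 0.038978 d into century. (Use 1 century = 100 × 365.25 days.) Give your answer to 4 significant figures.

1.067 × 10^-6 centuries

1 day = 2.73785 × 10^-5 centuries.
So 0.038978 × 2.73785 × 10^-5 ≈ 1.067 × 10^-6 century.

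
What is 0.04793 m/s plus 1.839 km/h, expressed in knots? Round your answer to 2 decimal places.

1.09 kn

0.04793 m/s = 0.0931685 kn and 1.839 km/h = 0.992981 kn.
0.0931685 + 0.992981 ≈ 1.09 kn.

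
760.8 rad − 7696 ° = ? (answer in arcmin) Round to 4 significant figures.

2.154e+6 arcmin

760.8 rad = 2.61544e+6 arcmin and 7696 ° = 461760 arcmin.
2.61544e+6 − 461760 ≈ 2.154e+6 arcmin.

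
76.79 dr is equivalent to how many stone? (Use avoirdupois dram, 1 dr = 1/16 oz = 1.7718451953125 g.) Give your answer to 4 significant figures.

1 dram = 0.000279018 st.
Thus 76.79 × 0.000279018 ≈ 0.02143 st.

0.02143 stone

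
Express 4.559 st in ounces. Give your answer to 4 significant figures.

1021 oz

1 stone = 224.000 oz.
Thus 4.559 × 224.000 ≈ 1021 oz.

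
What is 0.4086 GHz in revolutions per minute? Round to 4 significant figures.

2.452e+10 rpm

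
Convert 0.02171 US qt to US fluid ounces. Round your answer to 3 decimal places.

0.695 US fl oz

1 US quart = 32.0000 US fl oz.
So 0.02171 × 32.0000 ≈ 0.695 US fl oz.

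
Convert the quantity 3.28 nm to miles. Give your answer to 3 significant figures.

2.04 × 10^-12 miles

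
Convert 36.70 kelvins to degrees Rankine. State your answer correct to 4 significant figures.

66.06 °R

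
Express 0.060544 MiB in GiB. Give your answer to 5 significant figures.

5.9125e-5 GiB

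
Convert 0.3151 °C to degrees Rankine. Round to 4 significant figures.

492.2 degrees Rankine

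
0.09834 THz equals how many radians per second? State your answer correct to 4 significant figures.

6.179 × 10^11 rad/s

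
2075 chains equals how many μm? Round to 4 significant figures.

4.174 × 10^10 μm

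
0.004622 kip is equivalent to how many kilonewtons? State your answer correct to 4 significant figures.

0.02056 kilonewtons

1 kip = 4.44822 kN.
0.004622 × 4.44822 ≈ 0.02056 kN.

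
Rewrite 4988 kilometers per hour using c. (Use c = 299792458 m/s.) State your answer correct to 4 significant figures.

4.622 × 10^-6 times the speed of light

1 km/h = 9.26567 × 10^-10 times the speed of light.
Thus 4988 × 9.26567 × 10^-10 ≈ 4.622 × 10^-6 c.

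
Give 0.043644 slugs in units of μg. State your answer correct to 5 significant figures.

6.3694 × 10^8 μg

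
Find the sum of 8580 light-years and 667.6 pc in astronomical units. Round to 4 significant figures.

8580 ly = 5.42608 × 10^8 au and 667.6 pc = 1.37702 × 10^8 au.
5.42608 × 10^8 + 1.37702 × 10^8 ≈ 6.803 × 10^8 au.

6.803 × 10^8 astronomical units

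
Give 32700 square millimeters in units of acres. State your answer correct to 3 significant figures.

8.08 × 10^-6 acres

1 mm² = 2.47105 × 10^-10 acre.
32700 × 2.47105 × 10^-10 ≈ 8.08 × 10^-6 acre.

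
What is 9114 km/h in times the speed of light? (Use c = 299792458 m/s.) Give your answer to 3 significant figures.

8.44e-6 c

1 kilometer per hour = 9.26567e-10 c.
So 9114 × 9.26567e-10 ≈ 8.44e-6 c.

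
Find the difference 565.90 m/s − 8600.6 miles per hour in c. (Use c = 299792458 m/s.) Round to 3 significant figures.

565.90 m/s = 1.88764 × 10^-6 c and 8600.6 mph = 1.28249 × 10^-5 c.
1.88764 × 10^-6 − 1.28249 × 10^-5 ≈ -1.09 × 10^-5 c.

-1.09 × 10^-5 c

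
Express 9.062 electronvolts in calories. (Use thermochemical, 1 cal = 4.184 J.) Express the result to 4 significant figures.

1 eV = 3.82929e-20 calories.
9.062 × 3.82929e-20 ≈ 3.470e-19 cal.

3.470e-19 cal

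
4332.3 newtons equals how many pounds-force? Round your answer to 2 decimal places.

1 newton = 0.224809 pounds-force.
Thus 4332.3 × 0.224809 ≈ 973.94 lbf.

973.94 lbf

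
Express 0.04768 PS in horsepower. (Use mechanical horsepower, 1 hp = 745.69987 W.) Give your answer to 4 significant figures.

0.04703 hp

1 PS = 0.986320 horsepower.
Thus 0.04768 × 0.986320 ≈ 0.04703 hp.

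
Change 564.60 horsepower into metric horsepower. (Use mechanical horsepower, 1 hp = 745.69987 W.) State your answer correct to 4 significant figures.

572.4 PS

1 horsepower = 1.01387 metric horsepower.
So 564.60 × 1.01387 ≈ 572.4 PS.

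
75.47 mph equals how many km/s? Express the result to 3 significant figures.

0.0337 kilometers per second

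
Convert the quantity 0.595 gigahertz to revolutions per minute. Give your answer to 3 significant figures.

1 gigahertz = 6.00000 × 10^10 revolutions per minute.
Then 0.595 × 6.00000 × 10^10 ≈ 3.57 × 10^10 rpm.

3.57 × 10^10 rpm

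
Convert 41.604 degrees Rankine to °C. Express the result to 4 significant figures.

°R = (°C + 273.15) × 9/5.
Applying the formula gives -250.0 °C.

-250.0 °C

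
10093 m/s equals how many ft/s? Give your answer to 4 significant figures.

1 m/s = 3.28084 feet per second.
Thus 10093 × 3.28084 ≈ 33110 ft/s.

33110 ft/s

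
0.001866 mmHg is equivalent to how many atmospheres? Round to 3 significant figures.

1 millimeter of mercury = 0.00131579 atm.
Then 0.001866 × 0.00131579 ≈ 2.46 × 10^-6 atm.

2.46 × 10^-6 atm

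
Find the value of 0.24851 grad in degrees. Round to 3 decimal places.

1 gradian = 0.900000 °.
Then 0.24851 × 0.900000 ≈ 0.224 °.

0.224 °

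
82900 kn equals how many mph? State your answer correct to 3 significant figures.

95400 mph

1 kn = 1.15078 miles per hour.
So 82900 × 1.15078 ≈ 95400 mph.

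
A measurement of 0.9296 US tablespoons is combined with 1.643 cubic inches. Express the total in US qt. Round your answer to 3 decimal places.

0.043 US quarts

0.9296 US tbsp = 0.0145250 US qt and 1.643 in³ = 0.0284502 US qt.
0.0145250 + 0.0284502 ≈ 0.043 US qt.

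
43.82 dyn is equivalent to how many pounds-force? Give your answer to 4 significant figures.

1 dyne = 2.24809 × 10^-6 lbf.
Thus 43.82 × 2.24809 × 10^-6 ≈ 9.851 × 10^-5 lbf.

9.851 × 10^-5 pounds-force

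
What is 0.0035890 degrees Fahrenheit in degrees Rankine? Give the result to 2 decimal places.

°R = °F + 459.67.
Applying the formula gives 459.67 °R.

459.67 °R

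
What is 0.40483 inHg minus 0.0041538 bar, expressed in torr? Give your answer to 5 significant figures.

7.1671 torr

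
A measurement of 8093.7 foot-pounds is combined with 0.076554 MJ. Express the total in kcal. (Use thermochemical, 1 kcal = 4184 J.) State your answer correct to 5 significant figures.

8093.7 ft·lbf = 2.62275 kcal and 0.076554 MJ = 18.2968 kcal.
2.62275 + 18.2968 ≈ 20.920 kcal.

20.920 kcal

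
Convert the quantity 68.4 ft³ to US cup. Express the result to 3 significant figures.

1 ft³ = 119.688 US cups.
So 68.4 × 119.688 ≈ 8190 US cup.

8190 US cups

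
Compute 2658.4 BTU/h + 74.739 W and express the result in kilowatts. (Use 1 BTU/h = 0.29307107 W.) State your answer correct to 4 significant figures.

2658.4 BTU/h = 0.779100 kW and 74.739 W = 0.0747390 kW.
0.779100 + 0.0747390 ≈ 0.8538 kW.

0.8538 kW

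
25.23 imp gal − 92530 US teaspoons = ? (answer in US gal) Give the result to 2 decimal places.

25.23 imp gal = 30.3000 US gal and 92530 US tsp = 120.482 US gal.
30.3000 − 120.482 ≈ -90.18 US gal.

-90.18 US gal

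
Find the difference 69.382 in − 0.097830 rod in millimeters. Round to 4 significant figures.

1270 mm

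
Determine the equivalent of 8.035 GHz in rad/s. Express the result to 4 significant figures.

5.049 × 10^10 rad/s

1 GHz = 6.28319 × 10^9 rad/s.
Thus 8.035 × 6.28319 × 10^9 ≈ 5.049 × 10^10 rad/s.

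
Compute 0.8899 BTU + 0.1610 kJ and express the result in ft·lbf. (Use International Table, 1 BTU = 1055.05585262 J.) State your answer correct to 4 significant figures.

0.8899 BTU = 692.493 ft·lbf and 0.1610 kJ = 118.748 ft·lbf.
692.493 + 118.748 ≈ 811.2 ft·lbf.

811.2 foot-pounds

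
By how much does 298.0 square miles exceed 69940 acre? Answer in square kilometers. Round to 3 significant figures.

489 km²

298.0 mi² = 771.816 km² and 69940 acre = 283.037 km².
771.816 − 283.037 ≈ 489 km².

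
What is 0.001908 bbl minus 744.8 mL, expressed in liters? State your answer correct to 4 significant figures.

-0.4415 liters

0.001908 bbl = 0.303348 L and 744.8 mL = 0.744800 L.
0.303348 − 0.744800 ≈ -0.4415 L.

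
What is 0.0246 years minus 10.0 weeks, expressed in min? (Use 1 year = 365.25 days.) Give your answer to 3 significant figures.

0.0246 yr = 12938.6 min and 10.0 wk = 100800 min.
12938.6 − 100800 ≈ -87900 min.

-87900 min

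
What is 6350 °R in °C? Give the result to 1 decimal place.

°R = (°C + 273.15) × 9/5.
Applying the formula gives 3254.6 °C.

3254.6 degrees Celsius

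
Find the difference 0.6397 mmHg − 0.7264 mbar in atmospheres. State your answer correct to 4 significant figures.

0.0001248 atm

0.6397 mmHg = 0.000841711 atm and 0.7264 mbar = 0.000716901 atm.
0.000841711 − 0.000716901 ≈ 0.0001248 atm.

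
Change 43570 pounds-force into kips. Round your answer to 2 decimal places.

1 lbf = 0.00100000 kip.
Then 43570 × 0.00100000 ≈ 43.57 kip.

43.57 kip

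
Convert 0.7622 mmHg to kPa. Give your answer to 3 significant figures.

1 mmHg = 0.133322 kilopascals.
0.7622 × 0.133322 ≈ 0.102 kPa.

0.102 kilopascals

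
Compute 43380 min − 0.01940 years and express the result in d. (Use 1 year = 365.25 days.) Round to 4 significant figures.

23.04 d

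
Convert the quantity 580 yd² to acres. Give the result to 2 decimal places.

0.12 acre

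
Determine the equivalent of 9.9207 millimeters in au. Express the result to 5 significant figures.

6.6316 × 10^-14 au

1 mm = 6.68459 × 10^-15 au.
Then 9.9207 × 6.68459 × 10^-15 ≈ 6.6316 × 10^-14 au.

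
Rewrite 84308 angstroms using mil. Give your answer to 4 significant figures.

1 angstrom = 3.93701e-6 mils.
84308 × 3.93701e-6 ≈ 0.3319 mil.

0.3319 mils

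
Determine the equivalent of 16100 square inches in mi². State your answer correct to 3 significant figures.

4.01e-6 mi²

1 square inch = 2.49098e-10 mi².
16100 × 2.49098e-10 ≈ 4.01e-6 mi².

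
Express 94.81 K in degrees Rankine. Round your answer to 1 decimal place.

°R = K × 9/5.
Applying the formula gives 170.7 °R.

170.7 °R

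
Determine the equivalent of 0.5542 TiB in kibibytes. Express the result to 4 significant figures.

5.951 × 10^8 KiB

1 tebibyte = 1.07374 × 10^9 kibibytes.
0.5542 × 1.07374 × 10^9 ≈ 5.951 × 10^8 KiB.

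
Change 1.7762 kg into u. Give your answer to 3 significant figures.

1.07 × 10^27 u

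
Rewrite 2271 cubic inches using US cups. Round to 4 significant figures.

157.3 US cups

1 in³ = 0.0692641 US cups.
2271 × 0.0692641 ≈ 157.3 US cup.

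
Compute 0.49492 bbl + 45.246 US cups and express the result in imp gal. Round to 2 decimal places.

19.66 imp gal

0.49492 bbl = 17.3085 imp gal and 45.246 US cup = 2.35470 imp gal.
17.3085 + 2.35470 ≈ 19.66 imp gal.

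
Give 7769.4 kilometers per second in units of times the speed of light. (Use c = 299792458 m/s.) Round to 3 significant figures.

1 kilometer per second = 3.33564e-6 times the speed of light.
Thus 7769.4 × 3.33564e-6 ≈ 0.0259 c.

0.0259 c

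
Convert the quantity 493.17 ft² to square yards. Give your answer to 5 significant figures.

1 square foot = 0.111111 yd².
Thus 493.17 × 0.111111 ≈ 54.797 yd².

54.797 yd²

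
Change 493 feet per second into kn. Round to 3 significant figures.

292 kn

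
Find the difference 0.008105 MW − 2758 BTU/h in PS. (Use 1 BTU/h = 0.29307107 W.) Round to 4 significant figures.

0.008105 MW = 11.0197 PS and 2758 BTU/h = 1.09897 PS.
11.0197 − 1.09897 ≈ 9.921 PS.

9.921 PS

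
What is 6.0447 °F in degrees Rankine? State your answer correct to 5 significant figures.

465.71 degrees Rankine

°R = °F + 459.67.
Applying the formula gives 465.71 °R.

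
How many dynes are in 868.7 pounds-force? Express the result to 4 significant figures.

1 lbf = 444822 dyn.
868.7 × 444822 ≈ 3.864e+8 dyn.

3.864e+8 dynes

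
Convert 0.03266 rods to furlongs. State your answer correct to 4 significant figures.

1 rod = 0.0250000 furlongs.
Then 0.03266 × 0.0250000 ≈ 0.0008165 furlong.

0.0008165 furlong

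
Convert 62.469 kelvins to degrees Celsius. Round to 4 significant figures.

-210.7 °C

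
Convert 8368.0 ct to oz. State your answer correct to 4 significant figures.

1 ct = 0.00705479 oz.
So 8368.0 × 0.00705479 ≈ 59.03 oz.

59.03 oz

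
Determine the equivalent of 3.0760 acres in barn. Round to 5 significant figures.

1.2448 × 10^32 barns

1 acre = 4.04686 × 10^31 barn.
3.0760 × 4.04686 × 10^31 ≈ 1.2448 × 10^32 barn.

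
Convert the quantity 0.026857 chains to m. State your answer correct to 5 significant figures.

0.54028 meters

1 chain = 20.1168 m.
0.026857 × 20.1168 ≈ 0.54028 m.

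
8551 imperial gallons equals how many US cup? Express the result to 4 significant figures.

164300 US cup

1 imperial gallon = 19.2152 US cups.
So 8551 × 19.2152 ≈ 164300 US cup.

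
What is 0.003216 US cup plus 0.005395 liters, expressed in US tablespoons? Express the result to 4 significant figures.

0.4163 US tbsp

0.003216 US cup = 0.0514560 US tbsp and 0.005395 L = 0.364853 US tbsp.
0.0514560 + 0.364853 ≈ 0.4163 US tbsp.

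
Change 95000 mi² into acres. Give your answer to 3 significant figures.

6.08e+7 acre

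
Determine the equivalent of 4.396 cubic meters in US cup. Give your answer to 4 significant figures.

18580 US cups

1 m³ = 4226.75 US cups.
4.396 × 4226.75 ≈ 18580 US cup.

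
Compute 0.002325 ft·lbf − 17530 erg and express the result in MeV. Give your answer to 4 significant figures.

0.002325 ft·lbf = 1.96750 × 10^10 MeV and 17530 erg = 1.09414 × 10^10 MeV.
1.96750 × 10^10 − 1.09414 × 10^10 ≈ 8.734 × 10^9 MeV.

8.734 × 10^9 MeV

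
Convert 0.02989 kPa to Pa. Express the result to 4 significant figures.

29.89 pascals

1 kilopascal = 1000.00 pascals.
0.02989 × 1000.00 ≈ 29.89 Pa.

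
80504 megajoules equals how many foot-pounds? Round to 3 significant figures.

5.94e+10 foot-pounds

1 MJ = 737562 ft·lbf.
So 80504 × 737562 ≈ 5.94e+10 ft·lbf.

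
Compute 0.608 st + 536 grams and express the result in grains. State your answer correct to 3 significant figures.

67900 gr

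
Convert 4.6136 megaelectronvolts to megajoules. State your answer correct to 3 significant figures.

7.39e-19 megajoules

1 MeV = 1.60218e-19 megajoules.
4.6136 × 1.60218e-19 ≈ 7.39e-19 MJ.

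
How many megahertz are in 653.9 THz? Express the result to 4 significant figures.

1 THz = 1.00000 × 10^6 megahertz.
653.9 × 1.00000 × 10^6 ≈ 6.539 × 10^8 MHz.

6.539 × 10^8 MHz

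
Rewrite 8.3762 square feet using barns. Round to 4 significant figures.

7.782e+27 barn

1 ft² = 9.29030e+26 barn.
Then 8.3762 × 9.29030e+26 ≈ 7.782e+27 barn.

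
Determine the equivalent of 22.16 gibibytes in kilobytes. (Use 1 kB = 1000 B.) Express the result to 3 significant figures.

2.38 × 10^7 kilobytes

1 gibibyte = 1.07374 × 10^6 kilobytes.
Then 22.16 × 1.07374 × 10^6 ≈ 2.38 × 10^7 kB.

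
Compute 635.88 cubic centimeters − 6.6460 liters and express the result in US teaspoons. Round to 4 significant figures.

-1219 US teaspoons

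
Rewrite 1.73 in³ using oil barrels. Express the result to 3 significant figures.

0.000178 oil barrels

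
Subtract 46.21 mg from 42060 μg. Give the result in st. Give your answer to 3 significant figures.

42060 μg = 6.62332e-6 st and 46.21 mg = 7.27683e-6 st.
6.62332e-6 − 7.27683e-6 ≈ -6.54e-7 st.

-6.54e-7 stone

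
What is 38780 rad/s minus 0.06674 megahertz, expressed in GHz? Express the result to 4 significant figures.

-6.057 × 10^-5 gigahertz

38780 rad/s = 6.17203 × 10^-6 GHz and 0.06674 MHz = 6.67400 × 10^-5 GHz.
6.17203 × 10^-6 − 6.67400 × 10^-5 ≈ -6.057 × 10^-5 GHz.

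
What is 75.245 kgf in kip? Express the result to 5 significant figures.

1 kilogram-force = 0.00220462 kip.
So 75.245 × 0.00220462 ≈ 0.16589 kip.

0.16589 kips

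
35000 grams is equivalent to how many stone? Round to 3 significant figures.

1 g = 0.000157473 stone.
Thus 35000 × 0.000157473 ≈ 5.51 st.

5.51 st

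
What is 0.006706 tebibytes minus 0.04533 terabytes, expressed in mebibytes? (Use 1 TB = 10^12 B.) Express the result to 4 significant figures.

0.006706 TiB = 7031.75 MiB and 0.04533 TB = 43230.1 MiB.
7031.75 − 43230.1 ≈ -36200 MiB.

-36200 MiB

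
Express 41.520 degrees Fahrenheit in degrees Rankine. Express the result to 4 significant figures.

°R = °F + 459.67.
Applying the formula gives 501.2 °R.

501.2 degrees Rankine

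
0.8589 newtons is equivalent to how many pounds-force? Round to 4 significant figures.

1 newton = 0.224809 lbf.
0.8589 × 0.224809 ≈ 0.1931 lbf.

0.1931 lbf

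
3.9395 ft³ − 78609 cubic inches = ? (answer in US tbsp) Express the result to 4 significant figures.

-79570 US tbsp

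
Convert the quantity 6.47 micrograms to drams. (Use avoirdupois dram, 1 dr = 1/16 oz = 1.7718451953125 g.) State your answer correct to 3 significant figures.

1 microgram = 5.64383 × 10^-7 dr.
So 6.47 × 5.64383 × 10^-7 ≈ 3.65 × 10^-6 dr.

3.65 × 10^-6 drams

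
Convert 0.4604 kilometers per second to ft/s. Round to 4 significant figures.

1 kilometer per second = 3280.84 feet per second.
So 0.4604 × 3280.84 ≈ 1510 ft/s.

1510 feet per second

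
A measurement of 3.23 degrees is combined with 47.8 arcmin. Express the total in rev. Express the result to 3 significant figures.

0.0112 rev

3.23 ° = 0.00897222 rev and 47.8 arcmin = 0.00221296 rev.
0.00897222 + 0.00221296 ≈ 0.0112 rev.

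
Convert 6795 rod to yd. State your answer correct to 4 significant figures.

37370 yd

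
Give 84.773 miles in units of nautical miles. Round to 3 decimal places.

73.666 nautical miles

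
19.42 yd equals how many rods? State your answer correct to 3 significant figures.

3.53 rod

1 yd = 0.181818 rod.
So 19.42 × 0.181818 ≈ 3.53 rod.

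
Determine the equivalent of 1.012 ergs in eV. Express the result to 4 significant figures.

1 erg = 6.24151e+11 eV.
1.012 × 6.24151e+11 ≈ 6.316e+11 eV.

6.316e+11 eV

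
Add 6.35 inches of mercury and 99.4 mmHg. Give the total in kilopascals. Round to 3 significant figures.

6.35 inHg = 21.5036 kPa and 99.4 mmHg = 13.2522 kPa.
21.5036 + 13.2522 ≈ 34.8 kPa.

34.8 kilopascals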